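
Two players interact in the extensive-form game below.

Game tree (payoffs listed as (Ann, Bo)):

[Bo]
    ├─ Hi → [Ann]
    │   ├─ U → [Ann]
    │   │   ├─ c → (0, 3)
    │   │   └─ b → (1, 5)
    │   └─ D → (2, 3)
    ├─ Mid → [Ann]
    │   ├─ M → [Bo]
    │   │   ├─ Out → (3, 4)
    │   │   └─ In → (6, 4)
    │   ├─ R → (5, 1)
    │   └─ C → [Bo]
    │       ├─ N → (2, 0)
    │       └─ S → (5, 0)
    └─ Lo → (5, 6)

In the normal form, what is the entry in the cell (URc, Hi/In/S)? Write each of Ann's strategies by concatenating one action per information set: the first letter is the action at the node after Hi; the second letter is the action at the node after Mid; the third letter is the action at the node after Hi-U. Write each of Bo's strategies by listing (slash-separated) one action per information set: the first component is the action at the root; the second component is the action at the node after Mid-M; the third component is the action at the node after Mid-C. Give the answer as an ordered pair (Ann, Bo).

(0, 3)

Trace the play path from the root:
  Bo plays Hi
  Ann plays U at [Hi]
  Ann plays c at [Hi-U]
→ terminal payoff (0, 3).
(Ann's choice at the node after Mid is never reached on this path, so it doesn't affect the outcome.)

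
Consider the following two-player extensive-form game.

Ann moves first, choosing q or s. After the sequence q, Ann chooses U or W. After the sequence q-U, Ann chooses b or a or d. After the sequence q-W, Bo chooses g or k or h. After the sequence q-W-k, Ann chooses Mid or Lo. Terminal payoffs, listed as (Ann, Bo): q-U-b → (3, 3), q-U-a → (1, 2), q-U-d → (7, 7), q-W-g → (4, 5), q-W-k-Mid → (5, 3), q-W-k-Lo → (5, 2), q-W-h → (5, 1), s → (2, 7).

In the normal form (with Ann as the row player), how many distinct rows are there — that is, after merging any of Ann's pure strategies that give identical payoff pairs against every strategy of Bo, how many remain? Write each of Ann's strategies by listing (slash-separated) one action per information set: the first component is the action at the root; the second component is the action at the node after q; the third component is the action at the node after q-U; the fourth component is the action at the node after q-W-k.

6

Ann has 24 pure strategies: q/U/b/Mid, q/U/b/Lo, q/U/a/Mid, q/U/a/Lo, q/U/d/Mid, q/U/d/Lo, q/W/b/Mid, q/W/b/Lo, q/W/a/Mid, q/W/a/Lo, q/W/d/Mid, q/W/d/Lo, s/U/b/Mid, s/U/b/Lo, s/U/a/Mid, s/U/a/Lo, s/U/d/Mid, s/U/d/Lo, s/W/b/Mid, s/W/b/Lo, s/W/a/Mid, s/W/a/Lo, s/W/d/Mid, s/W/d/Lo. Columns: g, k, h.
{q/U/b/Mid, q/U/b/Lo} → row (3,3) (3,3) (3,3)
{q/U/a/Mid, q/U/a/Lo} → row (1,2) (1,2) (1,2)
{q/U/d/Mid, q/U/d/Lo} → row (7,7) (7,7) (7,7)
{q/W/b/Mid, q/W/a/Mid, q/W/d/Mid} → row (4,5) (5,3) (5,1)
{q/W/b/Lo, q/W/a/Lo, q/W/d/Lo} → row (4,5) (5,2) (5,1)
{s/U/b/Mid, s/U/b/Lo, s/U/a/Mid, s/U/a/Lo, s/U/d/Mid, s/U/d/Lo, s/W/b/Mid, s/W/b/Lo, s/W/a/Mid, s/W/a/Lo, s/W/d/Mid, s/W/d/Lo} → row (2,7) (2,7) (2,7)
That's 6 distinct rows out of 24 strategies.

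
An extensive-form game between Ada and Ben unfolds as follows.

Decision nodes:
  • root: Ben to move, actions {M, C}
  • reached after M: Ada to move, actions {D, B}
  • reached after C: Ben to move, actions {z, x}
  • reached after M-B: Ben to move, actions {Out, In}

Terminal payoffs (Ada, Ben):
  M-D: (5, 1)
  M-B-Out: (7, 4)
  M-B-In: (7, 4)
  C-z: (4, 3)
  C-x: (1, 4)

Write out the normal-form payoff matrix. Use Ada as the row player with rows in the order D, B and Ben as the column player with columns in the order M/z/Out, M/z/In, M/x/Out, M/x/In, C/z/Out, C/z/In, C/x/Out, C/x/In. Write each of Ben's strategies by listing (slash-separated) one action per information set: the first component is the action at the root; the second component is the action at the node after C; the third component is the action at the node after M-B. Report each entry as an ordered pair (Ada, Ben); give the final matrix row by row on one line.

D: (5,1) (5,1) (5,1) (5,1) (4,3) (4,3) (1,4) (1,4) | B: (7,4) (7,4) (7,4) (7,4) (4,3) (4,3) (1,4) (1,4)

Row D: M/z/Out→(5,1), M/z/In→(5,1), M/x/Out→(5,1), M/x/In→(5,1), C/z/Out→(4,3), C/z/In→(4,3), C/x/Out→(1,4), C/x/In→(1,4)
Row B: M/z/Out→(7,4), M/z/In→(7,4), M/x/Out→(7,4), M/x/In→(7,4), C/z/Out→(4,3), C/z/In→(4,3), C/x/Out→(1,4), C/x/In→(1,4)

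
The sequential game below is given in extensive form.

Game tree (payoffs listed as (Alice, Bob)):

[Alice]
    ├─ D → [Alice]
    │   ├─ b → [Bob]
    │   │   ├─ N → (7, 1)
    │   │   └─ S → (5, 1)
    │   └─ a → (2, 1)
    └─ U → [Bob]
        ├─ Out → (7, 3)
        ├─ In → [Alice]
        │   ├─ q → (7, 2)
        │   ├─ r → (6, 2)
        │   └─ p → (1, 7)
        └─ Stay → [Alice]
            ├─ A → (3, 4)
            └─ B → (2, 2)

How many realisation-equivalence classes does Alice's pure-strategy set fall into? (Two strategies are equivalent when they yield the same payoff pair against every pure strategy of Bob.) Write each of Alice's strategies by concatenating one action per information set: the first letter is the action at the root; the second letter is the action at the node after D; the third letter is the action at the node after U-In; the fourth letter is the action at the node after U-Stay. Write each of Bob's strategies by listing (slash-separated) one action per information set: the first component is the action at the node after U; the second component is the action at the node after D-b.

8

Alice has 24 pure strategies: DbqA, DbqB, DbrA, DbrB, DbpA, DbpB, DaqA, DaqB, DarA, DarB, DapA, DapB, UbqA, UbqB, UbrA, UbrB, UbpA, UbpB, UaqA, UaqB, UarA, UarB, UapA, UapB. Columns: Out/N, Out/S, In/N, In/S, Stay/N, Stay/S.
{DbqA, DbqB, DbrA, DbrB, DbpA, DbpB} → row (7,1) (5,1) (7,1) (5,1) (7,1) (5,1)
{DaqA, DaqB, DarA, DarB, DapA, DapB} → row (2,1) (2,1) (2,1) (2,1) (2,1) (2,1)
{UbqA, UaqA} → row (7,3) (7,3) (7,2) (7,2) (3,4) (3,4)
{UbqB, UaqB} → row (7,3) (7,3) (7,2) (7,2) (2,2) (2,2)
{UbrA, UarA} → row (7,3) (7,3) (6,2) (6,2) (3,4) (3,4)
{UbrB, UarB} → row (7,3) (7,3) (6,2) (6,2) (2,2) (2,2)
{UbpA, UapA} → row (7,3) (7,3) (1,7) (1,7) (3,4) (3,4)
{UbpB, UapB} → row (7,3) (7,3) (1,7) (1,7) (2,2) (2,2)
That's 8 distinct rows out of 24 strategies.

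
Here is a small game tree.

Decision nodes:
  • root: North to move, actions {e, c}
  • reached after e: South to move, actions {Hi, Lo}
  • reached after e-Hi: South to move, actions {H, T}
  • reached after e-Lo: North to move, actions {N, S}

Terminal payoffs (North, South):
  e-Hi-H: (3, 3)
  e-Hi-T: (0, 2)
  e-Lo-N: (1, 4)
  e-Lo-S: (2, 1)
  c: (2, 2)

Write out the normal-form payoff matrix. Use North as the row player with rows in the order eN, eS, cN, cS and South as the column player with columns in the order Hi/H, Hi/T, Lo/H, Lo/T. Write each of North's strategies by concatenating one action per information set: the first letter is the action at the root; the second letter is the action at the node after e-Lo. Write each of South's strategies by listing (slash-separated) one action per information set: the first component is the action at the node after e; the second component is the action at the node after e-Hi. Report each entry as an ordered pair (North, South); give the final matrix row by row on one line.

Row eN: Hi/H→(3,3), Hi/T→(0,2), Lo/H→(1,4), Lo/T→(1,4)
Row eS: Hi/H→(3,3), Hi/T→(0,2), Lo/H→(2,1), Lo/T→(2,1)
Row cN: Hi/H→(2,2), Hi/T→(2,2), Lo/H→(2,2), Lo/T→(2,2)
Row cS: Hi/H→(2,2), Hi/T→(2,2), Lo/H→(2,2), Lo/T→(2,2)

eN: (3,3) (0,2) (1,4) (1,4) | eS: (3,3) (0,2) (2,1) (2,1) | cN: (2,2) (2,2) (2,2) (2,2) | cS: (2,2) (2,2) (2,2) (2,2)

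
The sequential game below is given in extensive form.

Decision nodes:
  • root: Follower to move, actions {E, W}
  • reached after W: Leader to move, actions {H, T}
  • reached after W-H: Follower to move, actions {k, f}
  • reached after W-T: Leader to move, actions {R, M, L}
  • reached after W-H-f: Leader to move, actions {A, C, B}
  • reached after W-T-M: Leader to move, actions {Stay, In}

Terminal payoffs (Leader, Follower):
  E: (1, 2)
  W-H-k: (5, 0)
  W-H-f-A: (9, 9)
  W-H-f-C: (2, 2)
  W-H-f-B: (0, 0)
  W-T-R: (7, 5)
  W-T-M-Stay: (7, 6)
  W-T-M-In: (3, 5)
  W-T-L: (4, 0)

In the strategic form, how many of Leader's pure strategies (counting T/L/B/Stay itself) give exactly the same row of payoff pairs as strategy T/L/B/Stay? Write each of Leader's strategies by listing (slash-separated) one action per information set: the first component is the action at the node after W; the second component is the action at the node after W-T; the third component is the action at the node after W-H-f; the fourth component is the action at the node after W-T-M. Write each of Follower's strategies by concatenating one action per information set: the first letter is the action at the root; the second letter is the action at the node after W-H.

Row for T/L/B/Stay (columns Ek, Ef, Wk, Wf): (1,2) (1,2) (4,0) (4,0).
Under T/L/B/Stay, Leader's choice at the node after W-H-f and at the node after W-T-M can never be reached regardless of what Follower does, so varying those choices leaves every outcome unchanged.
Holding the reachable choices fixed and varying the unreachable ones freely already gives 3 × 2 = 6 equivalent strategies.
No other strategy reproduces this row, so those 6 are the full class: T/L/A/Stay, T/L/A/In, T/L/C/Stay, T/L/C/In, T/L/B/Stay, T/L/B/In.

6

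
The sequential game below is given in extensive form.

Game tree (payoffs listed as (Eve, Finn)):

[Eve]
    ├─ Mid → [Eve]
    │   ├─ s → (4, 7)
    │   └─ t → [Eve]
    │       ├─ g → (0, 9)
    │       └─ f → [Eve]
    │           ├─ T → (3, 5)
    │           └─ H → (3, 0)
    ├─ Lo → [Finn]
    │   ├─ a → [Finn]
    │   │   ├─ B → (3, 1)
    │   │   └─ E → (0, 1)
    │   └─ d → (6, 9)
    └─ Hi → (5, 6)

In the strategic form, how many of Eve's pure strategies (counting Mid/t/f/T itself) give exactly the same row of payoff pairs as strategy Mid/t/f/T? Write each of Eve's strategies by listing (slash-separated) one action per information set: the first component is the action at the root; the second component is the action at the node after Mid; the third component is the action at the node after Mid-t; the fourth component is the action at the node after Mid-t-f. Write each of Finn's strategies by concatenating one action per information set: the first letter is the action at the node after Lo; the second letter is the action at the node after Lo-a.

Row for Mid/t/f/T (columns aB, aE, dB, dE): (3,5) (3,5) (3,5) (3,5).
Every one of Eve's information sets is on the play path for some reply by Finn when Eve follows Mid/t/f/T.
Changing the action at any of them therefore changes at least one column, so only Mid/t/f/T itself gives this row.

1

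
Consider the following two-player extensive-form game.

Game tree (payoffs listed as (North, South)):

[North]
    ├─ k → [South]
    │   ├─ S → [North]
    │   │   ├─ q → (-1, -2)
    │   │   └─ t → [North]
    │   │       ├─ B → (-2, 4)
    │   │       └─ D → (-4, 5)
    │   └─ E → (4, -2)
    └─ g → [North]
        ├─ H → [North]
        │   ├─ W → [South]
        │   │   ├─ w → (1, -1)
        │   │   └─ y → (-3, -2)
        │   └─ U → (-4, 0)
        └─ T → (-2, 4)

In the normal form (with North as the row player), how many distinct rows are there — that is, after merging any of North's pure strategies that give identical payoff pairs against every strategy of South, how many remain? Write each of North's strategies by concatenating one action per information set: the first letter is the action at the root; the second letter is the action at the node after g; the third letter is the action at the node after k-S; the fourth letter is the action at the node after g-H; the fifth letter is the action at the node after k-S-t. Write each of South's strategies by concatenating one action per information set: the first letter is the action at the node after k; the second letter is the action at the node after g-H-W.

6

North has 32 pure strategies: kHqWB, kHqWD, kHqUB, kHqUD, kHtWB, kHtWD, kHtUB, kHtUD, kTqWB, kTqWD, kTqUB, kTqUD, kTtWB, kTtWD, kTtUB, kTtUD, gHqWB, gHqWD, gHqUB, gHqUD, gHtWB, gHtWD, gHtUB, gHtUD, gTqWB, gTqWD, gTqUB, gTqUD, gTtWB, gTtWD, gTtUB, gTtUD. Columns: Sw, Sy, Ew, Ey.
{kHqWB, kHqWD, kHqUB, kHqUD, kTqWB, kTqWD, kTqUB, kTqUD} → row (-1,-2) (-1,-2) (4,-2) (4,-2)
{kHtWB, kHtUB, kTtWB, kTtUB} → row (-2,4) (-2,4) (4,-2) (4,-2)
{kHtWD, kHtUD, kTtWD, kTtUD} → row (-4,5) (-4,5) (4,-2) (4,-2)
{gHqWB, gHqWD, gHtWB, gHtWD} → row (1,-1) (-3,-2) (1,-1) (-3,-2)
{gHqUB, gHqUD, gHtUB, gHtUD} → row (-4,0) (-4,0) (-4,0) (-4,0)
{gTqWB, gTqWD, gTqUB, gTqUD, gTtWB, gTtWD, gTtUB, gTtUD} → row (-2,4) (-2,4) (-2,4) (-2,4)
That's 6 distinct rows out of 32 strategies.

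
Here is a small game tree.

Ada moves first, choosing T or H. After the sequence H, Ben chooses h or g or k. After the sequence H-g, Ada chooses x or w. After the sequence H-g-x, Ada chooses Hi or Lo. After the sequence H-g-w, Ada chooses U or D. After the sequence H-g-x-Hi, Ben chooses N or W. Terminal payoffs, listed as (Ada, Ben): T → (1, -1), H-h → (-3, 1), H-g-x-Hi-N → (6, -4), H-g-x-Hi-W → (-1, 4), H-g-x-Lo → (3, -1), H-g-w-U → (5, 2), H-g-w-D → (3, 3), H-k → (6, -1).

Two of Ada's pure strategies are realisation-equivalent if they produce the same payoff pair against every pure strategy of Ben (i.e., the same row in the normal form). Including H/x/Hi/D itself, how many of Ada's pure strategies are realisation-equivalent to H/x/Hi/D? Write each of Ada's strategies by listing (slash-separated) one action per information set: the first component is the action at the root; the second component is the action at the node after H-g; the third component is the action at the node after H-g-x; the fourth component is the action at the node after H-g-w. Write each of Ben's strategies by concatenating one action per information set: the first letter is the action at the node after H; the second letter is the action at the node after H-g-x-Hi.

2

Row for H/x/Hi/D (columns hN, hW, gN, gW, kN, kW): (-3,1) (-3,1) (6,-4) (-1,4) (6,-1) (6,-1).
Under H/x/Hi/D, Ada's choice at the node after H-g-w can never be reached regardless of what Ben does, so varying those choices leaves every outcome unchanged.
Holding the reachable choices fixed and varying the unreachable one freely already gives 2 equivalent strategies.
No other strategy reproduces this row, so those 2 are the full class: H/x/Hi/U, H/x/Hi/D.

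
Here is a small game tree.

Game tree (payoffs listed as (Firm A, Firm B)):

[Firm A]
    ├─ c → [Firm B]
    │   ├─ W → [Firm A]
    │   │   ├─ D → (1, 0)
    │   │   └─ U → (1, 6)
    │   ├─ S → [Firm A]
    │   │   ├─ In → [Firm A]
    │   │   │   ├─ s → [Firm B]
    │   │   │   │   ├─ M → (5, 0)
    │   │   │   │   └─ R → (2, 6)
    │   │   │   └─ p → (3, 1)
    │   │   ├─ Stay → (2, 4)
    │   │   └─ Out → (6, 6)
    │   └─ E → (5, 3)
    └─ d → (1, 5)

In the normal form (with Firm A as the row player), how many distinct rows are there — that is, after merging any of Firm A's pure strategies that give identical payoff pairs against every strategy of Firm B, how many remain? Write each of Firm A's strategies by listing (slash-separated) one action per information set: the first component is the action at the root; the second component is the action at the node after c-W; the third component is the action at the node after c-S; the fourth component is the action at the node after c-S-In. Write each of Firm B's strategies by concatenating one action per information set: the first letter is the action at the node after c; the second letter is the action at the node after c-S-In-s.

9

Firm A has 24 pure strategies: c/D/In/s, c/D/In/p, c/D/Stay/s, c/D/Stay/p, c/D/Out/s, c/D/Out/p, c/U/In/s, c/U/In/p, c/U/Stay/s, c/U/Stay/p, c/U/Out/s, c/U/Out/p, d/D/In/s, d/D/In/p, d/D/Stay/s, d/D/Stay/p, d/D/Out/s, d/D/Out/p, d/U/In/s, d/U/In/p, d/U/Stay/s, d/U/Stay/p, d/U/Out/s, d/U/Out/p. Columns: WM, WR, SM, SR, EM, ER.
{c/D/In/s} → row (1,0) (1,0) (5,0) (2,6) (5,3) (5,3)
{c/D/In/p} → row (1,0) (1,0) (3,1) (3,1) (5,3) (5,3)
{c/D/Stay/s, c/D/Stay/p} → row (1,0) (1,0) (2,4) (2,4) (5,3) (5,3)
{c/D/Out/s, c/D/Out/p} → row (1,0) (1,0) (6,6) (6,6) (5,3) (5,3)
{c/U/In/s} → row (1,6) (1,6) (5,0) (2,6) (5,3) (5,3)
{c/U/In/p} → row (1,6) (1,6) (3,1) (3,1) (5,3) (5,3)
{c/U/Stay/s, c/U/Stay/p} → row (1,6) (1,6) (2,4) (2,4) (5,3) (5,3)
{c/U/Out/s, c/U/Out/p} → row (1,6) (1,6) (6,6) (6,6) (5,3) (5,3)
{d/D/In/s, d/D/In/p, d/D/Stay/s, d/D/Stay/p, d/D/Out/s, d/D/Out/p, d/U/In/s, d/U/In/p, d/U/Stay/s, d/U/Stay/p, d/U/Out/s, d/U/Out/p} → row (1,5) (1,5) (1,5) (1,5) (1,5) (1,5)
That's 9 distinct rows out of 24 strategies.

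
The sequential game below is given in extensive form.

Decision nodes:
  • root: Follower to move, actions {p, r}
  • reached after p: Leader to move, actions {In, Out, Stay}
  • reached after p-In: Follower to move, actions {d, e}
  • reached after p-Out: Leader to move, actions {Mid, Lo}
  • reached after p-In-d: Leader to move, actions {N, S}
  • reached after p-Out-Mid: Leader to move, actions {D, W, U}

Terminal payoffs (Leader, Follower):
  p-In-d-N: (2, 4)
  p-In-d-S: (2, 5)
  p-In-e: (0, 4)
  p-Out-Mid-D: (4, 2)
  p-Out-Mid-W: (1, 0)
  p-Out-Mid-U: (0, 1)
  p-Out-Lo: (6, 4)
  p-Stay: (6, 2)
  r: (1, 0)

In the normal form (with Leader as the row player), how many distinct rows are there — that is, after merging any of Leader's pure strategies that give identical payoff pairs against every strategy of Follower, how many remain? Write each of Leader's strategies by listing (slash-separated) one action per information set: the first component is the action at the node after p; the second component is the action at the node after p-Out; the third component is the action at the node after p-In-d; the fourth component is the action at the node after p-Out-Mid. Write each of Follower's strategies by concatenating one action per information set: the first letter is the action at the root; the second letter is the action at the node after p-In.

7

Leader has 36 pure strategies: In/Mid/N/D, In/Mid/N/W, In/Mid/N/U, In/Mid/S/D, In/Mid/S/W, In/Mid/S/U, In/Lo/N/D, In/Lo/N/W, In/Lo/N/U, In/Lo/S/D, In/Lo/S/W, In/Lo/S/U, Out/Mid/N/D, Out/Mid/N/W, Out/Mid/N/U, Out/Mid/S/D, Out/Mid/S/W, Out/Mid/S/U, Out/Lo/N/D, Out/Lo/N/W, Out/Lo/N/U, Out/Lo/S/D, Out/Lo/S/W, Out/Lo/S/U, Stay/Mid/N/D, Stay/Mid/N/W, Stay/Mid/N/U, Stay/Mid/S/D, Stay/Mid/S/W, Stay/Mid/S/U, Stay/Lo/N/D, Stay/Lo/N/W, Stay/Lo/N/U, Stay/Lo/S/D, Stay/Lo/S/W, Stay/Lo/S/U. Columns: pd, pe, rd, re.
{In/Mid/N/D, In/Mid/N/W, In/Mid/N/U, In/Lo/N/D, In/Lo/N/W, In/Lo/N/U} → row (2,4) (0,4) (1,0) (1,0)
{In/Mid/S/D, In/Mid/S/W, In/Mid/S/U, In/Lo/S/D, In/Lo/S/W, In/Lo/S/U} → row (2,5) (0,4) (1,0) (1,0)
{Out/Mid/N/D, Out/Mid/S/D} → row (4,2) (4,2) (1,0) (1,0)
{Out/Mid/N/W, Out/Mid/S/W} → row (1,0) (1,0) (1,0) (1,0)
{Out/Mid/N/U, Out/Mid/S/U} → row (0,1) (0,1) (1,0) (1,0)
{Out/Lo/N/D, Out/Lo/N/W, Out/Lo/N/U, Out/Lo/S/D, Out/Lo/S/W, Out/Lo/S/U} → row (6,4) (6,4) (1,0) (1,0)
{Stay/Mid/N/D, Stay/Mid/N/W, Stay/Mid/N/U, Stay/Mid/S/D, Stay/Mid/S/W, Stay/Mid/S/U, Stay/Lo/N/D, Stay/Lo/N/W, Stay/Lo/N/U, Stay/Lo/S/D, Stay/Lo/S/W, Stay/Lo/S/U} → row (6,2) (6,2) (1,0) (1,0)
That's 7 distinct rows out of 36 strategies.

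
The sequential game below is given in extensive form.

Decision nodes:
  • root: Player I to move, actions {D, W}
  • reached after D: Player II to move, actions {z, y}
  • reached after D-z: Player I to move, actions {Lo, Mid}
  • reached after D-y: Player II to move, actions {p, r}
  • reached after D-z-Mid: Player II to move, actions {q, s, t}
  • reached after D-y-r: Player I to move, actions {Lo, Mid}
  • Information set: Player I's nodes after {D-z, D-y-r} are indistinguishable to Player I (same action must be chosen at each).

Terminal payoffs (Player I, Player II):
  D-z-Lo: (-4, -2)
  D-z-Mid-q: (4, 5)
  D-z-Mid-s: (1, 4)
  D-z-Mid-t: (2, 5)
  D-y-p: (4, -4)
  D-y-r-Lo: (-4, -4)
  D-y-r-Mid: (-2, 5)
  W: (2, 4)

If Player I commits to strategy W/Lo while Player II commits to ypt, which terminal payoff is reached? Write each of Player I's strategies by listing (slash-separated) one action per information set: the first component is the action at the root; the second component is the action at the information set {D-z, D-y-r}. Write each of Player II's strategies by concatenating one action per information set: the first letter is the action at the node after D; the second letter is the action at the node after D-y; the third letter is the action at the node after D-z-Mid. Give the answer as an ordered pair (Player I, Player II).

Trace the play path from the root:
  Player I plays W
→ terminal payoff (2, 4).
(Player I's choice at the information set {D-z, D-y-r} is never reached on this path, so it doesn't affect the outcome.)

(2, 4)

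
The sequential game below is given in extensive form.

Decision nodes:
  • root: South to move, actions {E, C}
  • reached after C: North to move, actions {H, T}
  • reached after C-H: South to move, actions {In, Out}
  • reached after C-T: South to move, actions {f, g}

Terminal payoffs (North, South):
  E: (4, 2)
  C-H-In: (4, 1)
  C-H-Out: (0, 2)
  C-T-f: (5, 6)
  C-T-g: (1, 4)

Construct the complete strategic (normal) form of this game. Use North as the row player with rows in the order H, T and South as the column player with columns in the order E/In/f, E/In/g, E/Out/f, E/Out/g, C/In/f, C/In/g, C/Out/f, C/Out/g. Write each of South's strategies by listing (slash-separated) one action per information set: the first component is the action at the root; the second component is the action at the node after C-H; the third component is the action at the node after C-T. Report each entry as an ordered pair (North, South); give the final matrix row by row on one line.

H: (4,2) (4,2) (4,2) (4,2) (4,1) (4,1) (0,2) (0,2) | T: (4,2) (4,2) (4,2) (4,2) (5,6) (1,4) (5,6) (1,4)

       E/In/f   E/In/g  E/Out/f  E/Out/g   C/In/f   C/In/g  C/Out/f  C/Out/g
   H    (4,2)    (4,2)    (4,2)    (4,2)    (4,1)    (4,1)    (0,2)    (0,2)
   T    (4,2)    (4,2)    (4,2)    (4,2)    (5,6)    (1,4)    (5,6)    (1,4)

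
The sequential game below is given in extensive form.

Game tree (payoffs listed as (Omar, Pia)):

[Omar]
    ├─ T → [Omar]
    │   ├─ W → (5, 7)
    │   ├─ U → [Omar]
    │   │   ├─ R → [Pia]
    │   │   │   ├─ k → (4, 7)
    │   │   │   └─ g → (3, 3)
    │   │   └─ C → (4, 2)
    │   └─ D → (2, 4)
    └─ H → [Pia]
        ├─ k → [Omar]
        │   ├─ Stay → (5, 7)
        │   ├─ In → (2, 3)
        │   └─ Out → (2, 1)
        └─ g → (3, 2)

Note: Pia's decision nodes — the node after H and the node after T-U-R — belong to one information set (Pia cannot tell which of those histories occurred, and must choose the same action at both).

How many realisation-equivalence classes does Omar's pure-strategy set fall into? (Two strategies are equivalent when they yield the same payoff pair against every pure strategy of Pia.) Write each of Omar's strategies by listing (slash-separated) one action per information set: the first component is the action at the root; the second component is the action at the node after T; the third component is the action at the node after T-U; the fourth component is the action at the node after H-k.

Omar has 36 pure strategies: T/W/R/Stay, T/W/R/In, T/W/R/Out, T/W/C/Stay, T/W/C/In, T/W/C/Out, T/U/R/Stay, T/U/R/In, T/U/R/Out, T/U/C/Stay, T/U/C/In, T/U/C/Out, T/D/R/Stay, T/D/R/In, T/D/R/Out, T/D/C/Stay, T/D/C/In, T/D/C/Out, H/W/R/Stay, H/W/R/In, H/W/R/Out, H/W/C/Stay, H/W/C/In, H/W/C/Out, H/U/R/Stay, H/U/R/In, H/U/R/Out, H/U/C/Stay, H/U/C/In, H/U/C/Out, H/D/R/Stay, H/D/R/In, H/D/R/Out, H/D/C/Stay, H/D/C/In, H/D/C/Out. Columns: k, g.
{T/W/R/Stay, T/W/R/In, T/W/R/Out, T/W/C/Stay, T/W/C/In, T/W/C/Out} → row (5,7) (5,7)
{T/U/R/Stay, T/U/R/In, T/U/R/Out} → row (4,7) (3,3)
{T/U/C/Stay, T/U/C/In, T/U/C/Out} → row (4,2) (4,2)
{T/D/R/Stay, T/D/R/In, T/D/R/Out, T/D/C/Stay, T/D/C/In, T/D/C/Out} → row (2,4) (2,4)
{H/W/R/Stay, H/W/C/Stay, H/U/R/Stay, H/U/C/Stay, H/D/R/Stay, H/D/C/Stay} → row (5,7) (3,2)
{H/W/R/In, H/W/C/In, H/U/R/In, H/U/C/In, H/D/R/In, H/D/C/In} → row (2,3) (3,2)
{H/W/R/Out, H/W/C/Out, H/U/R/Out, H/U/C/Out, H/D/R/Out, H/D/C/Out} → row (2,1) (3,2)
That's 7 distinct rows out of 36 strategies.

7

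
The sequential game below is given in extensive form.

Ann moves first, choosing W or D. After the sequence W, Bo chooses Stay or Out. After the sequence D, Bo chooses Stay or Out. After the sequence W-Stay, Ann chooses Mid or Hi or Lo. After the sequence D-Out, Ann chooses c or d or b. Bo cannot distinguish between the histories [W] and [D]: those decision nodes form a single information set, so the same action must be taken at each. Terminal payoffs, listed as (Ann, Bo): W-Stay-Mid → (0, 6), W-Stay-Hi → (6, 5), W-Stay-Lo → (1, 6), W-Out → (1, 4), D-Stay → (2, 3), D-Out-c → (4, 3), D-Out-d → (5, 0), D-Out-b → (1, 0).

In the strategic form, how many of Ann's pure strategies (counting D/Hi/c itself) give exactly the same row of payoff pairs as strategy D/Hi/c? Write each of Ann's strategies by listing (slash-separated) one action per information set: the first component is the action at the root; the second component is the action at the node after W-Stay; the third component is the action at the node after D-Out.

Row for D/Hi/c (columns Stay, Out): (2,3) (4,3).
Under D/Hi/c, Ann's choice at the node after W-Stay can never be reached regardless of what Bo does, so varying those choices leaves every outcome unchanged.
Holding the reachable choices fixed and varying the unreachable one freely already gives 3 equivalent strategies.
No other strategy reproduces this row, so those 3 are the full class: D/Mid/c, D/Hi/c, D/Lo/c.

3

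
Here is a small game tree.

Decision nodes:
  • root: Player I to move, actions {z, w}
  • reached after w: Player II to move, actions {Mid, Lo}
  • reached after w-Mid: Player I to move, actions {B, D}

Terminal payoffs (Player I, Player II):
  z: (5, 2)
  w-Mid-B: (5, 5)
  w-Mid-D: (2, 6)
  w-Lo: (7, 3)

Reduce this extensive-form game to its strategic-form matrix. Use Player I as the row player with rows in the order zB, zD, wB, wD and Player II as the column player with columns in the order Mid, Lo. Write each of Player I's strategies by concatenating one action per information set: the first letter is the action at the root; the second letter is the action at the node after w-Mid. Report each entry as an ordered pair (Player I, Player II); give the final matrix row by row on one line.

zB: (5,2) (5,2) | zD: (5,2) (5,2) | wB: (5,5) (7,3) | wD: (2,6) (7,3)

          Mid       Lo
  zB    (5,2)    (5,2)
  zD    (5,2)    (5,2)
  wB    (5,5)    (7,3)
  wD    (2,6)    (7,3)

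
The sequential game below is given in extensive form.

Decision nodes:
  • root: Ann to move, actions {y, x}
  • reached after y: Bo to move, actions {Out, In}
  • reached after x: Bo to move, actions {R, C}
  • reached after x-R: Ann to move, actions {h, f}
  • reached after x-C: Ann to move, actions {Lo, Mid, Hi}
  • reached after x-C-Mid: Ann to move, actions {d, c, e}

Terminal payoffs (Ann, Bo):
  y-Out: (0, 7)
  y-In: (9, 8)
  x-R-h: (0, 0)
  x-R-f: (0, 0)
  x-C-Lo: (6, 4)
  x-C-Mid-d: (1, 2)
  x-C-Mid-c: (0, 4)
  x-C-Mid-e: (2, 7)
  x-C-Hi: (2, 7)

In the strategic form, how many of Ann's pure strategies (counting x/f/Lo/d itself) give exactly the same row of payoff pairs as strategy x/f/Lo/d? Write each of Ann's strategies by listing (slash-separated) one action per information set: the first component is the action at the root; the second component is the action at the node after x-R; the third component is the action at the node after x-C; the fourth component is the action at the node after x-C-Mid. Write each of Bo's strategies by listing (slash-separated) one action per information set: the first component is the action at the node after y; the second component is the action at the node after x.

Row for x/f/Lo/d (columns Out/R, Out/C, In/R, In/C): (0,0) (6,4) (0,0) (6,4).
Under x/f/Lo/d, Ann's choice at the node after x-C-Mid can never be reached regardless of what Bo does, so varying those choices leaves every outcome unchanged.
Holding the reachable choices fixed and varying the unreachable one freely already gives 3 equivalent strategies.
Checking the remaining rows, x/h/Lo/d, x/h/Lo/c, x/h/Lo/e also happen to give the same payoffs in every column, bringing the total to 6: x/h/Lo/d, x/h/Lo/c, x/h/Lo/e, x/f/Lo/d, x/f/Lo/c, x/f/Lo/e.

6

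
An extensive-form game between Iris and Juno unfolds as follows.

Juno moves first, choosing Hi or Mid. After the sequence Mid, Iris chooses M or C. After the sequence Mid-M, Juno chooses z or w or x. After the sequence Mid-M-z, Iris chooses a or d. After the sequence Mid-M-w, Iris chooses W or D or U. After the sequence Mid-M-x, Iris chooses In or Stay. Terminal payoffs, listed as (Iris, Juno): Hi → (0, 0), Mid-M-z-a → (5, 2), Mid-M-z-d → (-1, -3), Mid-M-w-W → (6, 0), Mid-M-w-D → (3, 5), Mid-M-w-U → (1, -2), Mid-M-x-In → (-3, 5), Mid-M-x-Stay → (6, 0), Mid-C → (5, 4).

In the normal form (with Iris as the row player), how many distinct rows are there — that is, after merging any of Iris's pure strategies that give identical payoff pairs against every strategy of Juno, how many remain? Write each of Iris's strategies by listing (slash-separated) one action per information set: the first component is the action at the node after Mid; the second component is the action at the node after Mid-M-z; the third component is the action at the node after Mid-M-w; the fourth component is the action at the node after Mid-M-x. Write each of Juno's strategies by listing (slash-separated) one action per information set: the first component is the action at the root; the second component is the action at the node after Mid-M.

13

Iris has 24 pure strategies: M/a/W/In, M/a/W/Stay, M/a/D/In, M/a/D/Stay, M/a/U/In, M/a/U/Stay, M/d/W/In, M/d/W/Stay, M/d/D/In, M/d/D/Stay, M/d/U/In, M/d/U/Stay, C/a/W/In, C/a/W/Stay, C/a/D/In, C/a/D/Stay, C/a/U/In, C/a/U/Stay, C/d/W/In, C/d/W/Stay, C/d/D/In, C/d/D/Stay, C/d/U/In, C/d/U/Stay. Columns: Hi/z, Hi/w, Hi/x, Mid/z, Mid/w, Mid/x.
{M/a/W/In} → row (0,0) (0,0) (0,0) (5,2) (6,0) (-3,5)
{M/a/W/Stay} → row (0,0) (0,0) (0,0) (5,2) (6,0) (6,0)
{M/a/D/In} → row (0,0) (0,0) (0,0) (5,2) (3,5) (-3,5)
{M/a/D/Stay} → row (0,0) (0,0) (0,0) (5,2) (3,5) (6,0)
{M/a/U/In} → row (0,0) (0,0) (0,0) (5,2) (1,-2) (-3,5)
{M/a/U/Stay} → row (0,0) (0,0) (0,0) (5,2) (1,-2) (6,0)
{M/d/W/In} → row (0,0) (0,0) (0,0) (-1,-3) (6,0) (-3,5)
{M/d/W/Stay} → row (0,0) (0,0) (0,0) (-1,-3) (6,0) (6,0)
{M/d/D/In} → row (0,0) (0,0) (0,0) (-1,-3) (3,5) (-3,5)
{M/d/D/Stay} → row (0,0) (0,0) (0,0) (-1,-3) (3,5) (6,0)
{M/d/U/In} → row (0,0) (0,0) (0,0) (-1,-3) (1,-2) (-3,5)
{M/d/U/Stay} → row (0,0) (0,0) (0,0) (-1,-3) (1,-2) (6,0)
{C/a/W/In, C/a/W/Stay, C/a/D/In, C/a/D/Stay, C/a/U/In, C/a/U/Stay, C/d/W/In, C/d/W/Stay, C/d/D/In, C/d/D/Stay, C/d/U/In, C/d/U/Stay} → row (0,0) (0,0) (0,0) (5,4) (5,4) (5,4)
That's 13 distinct rows out of 24 strategies.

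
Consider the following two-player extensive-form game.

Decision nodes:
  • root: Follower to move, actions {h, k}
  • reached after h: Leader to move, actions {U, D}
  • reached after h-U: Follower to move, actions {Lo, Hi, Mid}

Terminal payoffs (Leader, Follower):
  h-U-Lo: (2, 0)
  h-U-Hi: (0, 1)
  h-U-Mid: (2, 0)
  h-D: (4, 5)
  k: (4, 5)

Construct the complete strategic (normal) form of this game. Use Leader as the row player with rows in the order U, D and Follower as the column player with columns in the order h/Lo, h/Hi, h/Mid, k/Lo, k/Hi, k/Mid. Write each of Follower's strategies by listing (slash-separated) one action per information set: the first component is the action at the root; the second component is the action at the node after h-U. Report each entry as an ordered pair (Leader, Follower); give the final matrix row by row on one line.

Row U: h/Lo→(2,0), h/Hi→(0,1), h/Mid→(2,0), k/Lo→(4,5), k/Hi→(4,5), k/Mid→(4,5)
Row D: h/Lo→(4,5), h/Hi→(4,5), h/Mid→(4,5), k/Lo→(4,5), k/Hi→(4,5), k/Mid→(4,5)

U: (2,0) (0,1) (2,0) (4,5) (4,5) (4,5) | D: (4,5) (4,5) (4,5) (4,5) (4,5) (4,5)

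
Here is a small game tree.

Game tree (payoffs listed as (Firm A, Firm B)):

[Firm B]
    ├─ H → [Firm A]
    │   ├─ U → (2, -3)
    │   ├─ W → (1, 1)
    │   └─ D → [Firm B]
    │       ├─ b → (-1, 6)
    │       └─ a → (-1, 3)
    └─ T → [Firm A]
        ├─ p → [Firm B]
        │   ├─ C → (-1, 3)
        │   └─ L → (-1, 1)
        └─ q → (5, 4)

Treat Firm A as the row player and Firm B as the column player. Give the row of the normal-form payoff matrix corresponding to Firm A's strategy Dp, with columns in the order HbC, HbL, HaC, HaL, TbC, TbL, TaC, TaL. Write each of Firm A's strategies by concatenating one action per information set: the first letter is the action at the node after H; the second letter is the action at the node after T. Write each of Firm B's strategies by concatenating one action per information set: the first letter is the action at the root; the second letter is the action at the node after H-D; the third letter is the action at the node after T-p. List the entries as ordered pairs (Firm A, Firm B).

(-1,6) (-1,6) (-1,3) (-1,3) (-1,3) (-1,1) (-1,3) (-1,1)

vs HbC: Firm B plays H → Firm A plays D at [H] → Firm B plays b at [H-D] → (-1, 6)
vs HbL: Firm B plays H → Firm A plays D at [H] → Firm B plays b at [H-D] → (-1, 6)
vs HaC: Firm B plays H → Firm A plays D at [H] → Firm B plays a at [H-D] → (-1, 3)
vs HaL: Firm B plays H → Firm A plays D at [H] → Firm B plays a at [H-D] → (-1, 3)
vs TbC: Firm B plays T → Firm A plays p at [T] → Firm B plays C at [T-p] → (-1, 3)
vs TbL: Firm B plays T → Firm A plays p at [T] → Firm B plays L at [T-p] → (-1, 1)
vs TaC: Firm B plays T → Firm A plays p at [T] → Firm B plays C at [T-p] → (-1, 3)
vs TaL: Firm B plays T → Firm A plays p at [T] → Firm B plays L at [T-p] → (-1, 1)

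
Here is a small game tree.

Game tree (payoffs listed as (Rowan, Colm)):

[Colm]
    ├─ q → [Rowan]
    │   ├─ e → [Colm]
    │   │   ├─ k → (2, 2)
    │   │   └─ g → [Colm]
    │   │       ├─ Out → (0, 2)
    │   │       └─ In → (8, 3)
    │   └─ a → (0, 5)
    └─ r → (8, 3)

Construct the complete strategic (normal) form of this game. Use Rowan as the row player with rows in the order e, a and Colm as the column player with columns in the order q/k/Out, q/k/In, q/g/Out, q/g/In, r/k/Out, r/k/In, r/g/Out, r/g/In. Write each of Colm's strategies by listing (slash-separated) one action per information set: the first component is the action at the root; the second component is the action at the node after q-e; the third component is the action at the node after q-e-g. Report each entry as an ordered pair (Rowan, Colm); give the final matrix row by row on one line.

      q/k/Out   q/k/In  q/g/Out   q/g/In  r/k/Out   r/k/In  r/g/Out   r/g/In
   e    (2,2)    (2,2)    (0,2)    (8,3)    (8,3)    (8,3)    (8,3)    (8,3)
   a    (0,5)    (0,5)    (0,5)    (0,5)    (8,3)    (8,3)    (8,3)    (8,3)

e: (2,2) (2,2) (0,2) (8,3) (8,3) (8,3) (8,3) (8,3) | a: (0,5) (0,5) (0,5) (0,5) (8,3) (8,3) (8,3) (8,3)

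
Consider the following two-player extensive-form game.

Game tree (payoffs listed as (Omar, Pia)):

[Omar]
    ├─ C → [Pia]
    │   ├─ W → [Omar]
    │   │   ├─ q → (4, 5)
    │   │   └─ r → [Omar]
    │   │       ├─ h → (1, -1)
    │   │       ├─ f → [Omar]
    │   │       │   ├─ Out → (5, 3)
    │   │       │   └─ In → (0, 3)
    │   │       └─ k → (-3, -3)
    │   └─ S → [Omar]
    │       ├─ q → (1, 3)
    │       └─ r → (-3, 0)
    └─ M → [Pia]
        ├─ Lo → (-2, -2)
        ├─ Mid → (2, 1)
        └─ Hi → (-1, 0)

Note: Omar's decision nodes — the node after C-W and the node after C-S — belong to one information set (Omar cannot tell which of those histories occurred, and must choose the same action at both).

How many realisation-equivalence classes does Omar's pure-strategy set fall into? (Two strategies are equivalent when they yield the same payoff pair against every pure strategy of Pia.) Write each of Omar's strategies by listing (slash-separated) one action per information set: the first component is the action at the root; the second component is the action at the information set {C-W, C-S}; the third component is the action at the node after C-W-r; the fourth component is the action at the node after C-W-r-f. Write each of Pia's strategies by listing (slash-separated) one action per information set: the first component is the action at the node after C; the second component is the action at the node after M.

Omar has 24 pure strategies: C/q/h/Out, C/q/h/In, C/q/f/Out, C/q/f/In, C/q/k/Out, C/q/k/In, C/r/h/Out, C/r/h/In, C/r/f/Out, C/r/f/In, C/r/k/Out, C/r/k/In, M/q/h/Out, M/q/h/In, M/q/f/Out, M/q/f/In, M/q/k/Out, M/q/k/In, M/r/h/Out, M/r/h/In, M/r/f/Out, M/r/f/In, M/r/k/Out, M/r/k/In. Columns: W/Lo, W/Mid, W/Hi, S/Lo, S/Mid, S/Hi.
{C/q/h/Out, C/q/h/In, C/q/f/Out, C/q/f/In, C/q/k/Out, C/q/k/In} → row (4,5) (4,5) (4,5) (1,3) (1,3) (1,3)
{C/r/h/Out, C/r/h/In} → row (1,-1) (1,-1) (1,-1) (-3,0) (-3,0) (-3,0)
{C/r/f/Out} → row (5,3) (5,3) (5,3) (-3,0) (-3,0) (-3,0)
{C/r/f/In} → row (0,3) (0,3) (0,3) (-3,0) (-3,0) (-3,0)
{C/r/k/Out, C/r/k/In} → row (-3,-3) (-3,-3) (-3,-3) (-3,0) (-3,0) (-3,0)
{M/q/h/Out, M/q/h/In, M/q/f/Out, M/q/f/In, M/q/k/Out, M/q/k/In, M/r/h/Out, M/r/h/In, M/r/f/Out, M/r/f/In, M/r/k/Out, M/r/k/In} → row (-2,-2) (2,1) (-1,0) (-2,-2) (2,1) (-1,0)
That's 6 distinct rows out of 24 strategies.

6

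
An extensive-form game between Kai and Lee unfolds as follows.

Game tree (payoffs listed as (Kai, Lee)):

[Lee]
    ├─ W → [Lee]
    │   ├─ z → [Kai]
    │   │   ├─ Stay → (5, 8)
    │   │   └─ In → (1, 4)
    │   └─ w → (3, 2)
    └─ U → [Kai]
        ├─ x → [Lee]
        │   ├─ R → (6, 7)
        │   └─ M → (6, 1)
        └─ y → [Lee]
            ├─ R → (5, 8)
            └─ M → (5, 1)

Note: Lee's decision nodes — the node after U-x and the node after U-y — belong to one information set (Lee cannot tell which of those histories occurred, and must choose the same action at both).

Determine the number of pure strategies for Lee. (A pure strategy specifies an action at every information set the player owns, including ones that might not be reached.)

Lee owns the root with actions {W, U} — two choices.
Lee owns the node after W with actions {z, w} — two choices.
Lee owns the information set {U-x, U-y} with actions {R, M} — two choices.
A pure strategy fixes one action at each information set independently, so the count is the product 2 × 2 × 2 = 8.
(For reference, Kai has 4 pure strategies, giving a 8×4 normal-form matrix.)

8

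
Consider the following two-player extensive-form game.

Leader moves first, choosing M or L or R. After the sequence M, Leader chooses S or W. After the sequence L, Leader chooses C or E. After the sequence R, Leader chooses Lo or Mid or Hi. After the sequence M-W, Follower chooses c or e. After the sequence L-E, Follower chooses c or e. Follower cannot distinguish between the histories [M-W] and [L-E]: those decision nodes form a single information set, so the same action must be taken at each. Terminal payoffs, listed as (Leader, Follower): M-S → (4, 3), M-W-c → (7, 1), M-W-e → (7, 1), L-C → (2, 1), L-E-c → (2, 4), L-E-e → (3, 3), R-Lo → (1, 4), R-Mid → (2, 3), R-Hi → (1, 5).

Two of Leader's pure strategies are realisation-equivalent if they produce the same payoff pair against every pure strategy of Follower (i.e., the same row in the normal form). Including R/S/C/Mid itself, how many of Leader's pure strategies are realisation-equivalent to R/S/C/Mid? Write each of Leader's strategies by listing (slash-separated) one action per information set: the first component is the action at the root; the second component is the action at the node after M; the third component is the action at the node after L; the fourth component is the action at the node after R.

4

Row for R/S/C/Mid (columns c, e): (2,3) (2,3).
Under R/S/C/Mid, Leader's choice at the node after M and at the node after L can never be reached regardless of what Follower does, so varying those choices leaves every outcome unchanged.
Holding the reachable choices fixed and varying the unreachable ones freely already gives 2 × 2 = 4 equivalent strategies.
No other strategy reproduces this row, so those 4 are the full class: R/S/C/Mid, R/S/E/Mid, R/W/C/Mid, R/W/E/Mid.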